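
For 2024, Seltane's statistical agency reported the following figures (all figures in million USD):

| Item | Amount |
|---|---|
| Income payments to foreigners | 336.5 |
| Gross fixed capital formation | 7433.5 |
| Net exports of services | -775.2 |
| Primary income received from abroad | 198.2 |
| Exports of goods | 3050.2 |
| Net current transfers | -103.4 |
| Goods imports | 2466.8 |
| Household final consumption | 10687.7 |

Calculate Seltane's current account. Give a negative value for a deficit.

Goods balance = 3050.2 - 2466.8 = 583.4
Services balance = -775.2
Trade balance (goods + services) = 583.4 + (-775.2) = -191.8
Net primary income = 198.2 - 336.5 = -138.3
Net secondary income = -103.4
Current account = -191.8 + (-138.3) + (-103.4) = -433.5

-433.5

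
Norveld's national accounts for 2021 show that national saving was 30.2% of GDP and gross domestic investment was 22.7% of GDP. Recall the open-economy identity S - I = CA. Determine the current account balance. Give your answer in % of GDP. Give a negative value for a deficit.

7.5

S - I = CA (net lending to the rest of the world).
CA = S - I = 30.2 - 22.7 = 7.5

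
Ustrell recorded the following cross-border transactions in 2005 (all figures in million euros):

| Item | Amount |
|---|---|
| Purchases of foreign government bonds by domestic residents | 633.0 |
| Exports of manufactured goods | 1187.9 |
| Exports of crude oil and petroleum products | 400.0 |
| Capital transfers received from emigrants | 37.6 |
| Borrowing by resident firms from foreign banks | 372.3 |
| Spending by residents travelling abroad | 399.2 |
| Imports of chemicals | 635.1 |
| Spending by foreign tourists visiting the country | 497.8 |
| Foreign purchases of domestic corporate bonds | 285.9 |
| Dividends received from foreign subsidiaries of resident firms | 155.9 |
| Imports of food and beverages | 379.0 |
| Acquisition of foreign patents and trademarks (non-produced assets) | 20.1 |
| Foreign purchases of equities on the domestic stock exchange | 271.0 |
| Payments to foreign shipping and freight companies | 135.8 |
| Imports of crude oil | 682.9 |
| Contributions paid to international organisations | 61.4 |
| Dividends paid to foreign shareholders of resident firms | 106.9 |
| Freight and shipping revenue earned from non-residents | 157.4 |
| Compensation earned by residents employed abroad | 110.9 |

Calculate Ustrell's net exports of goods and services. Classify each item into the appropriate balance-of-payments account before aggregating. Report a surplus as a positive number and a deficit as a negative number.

Goods: 400.0 + 1187.9 - 379.0 - 682.9 - 635.1 = -109.1
Services: 157.4 - 399.2 - 135.8 + 497.8 = 120.2
Trade balance = -109.1 + 120.2 = 11.1
(Excluded from the trade balance — financial account: purchases of foreign government bonds by domestic residents 633.0, borrowing by resident firms from foreign banks 372.3, foreign purchases of domestic corporate bonds 285.9, foreign purchases of equities on the domestic stock exchange 271.0; capital account: capital transfers received from emigrants 37.6, acquisition of foreign patents and trademarks (non-produced assets) 20.1; primary income: dividends received from foreign subsidiaries of resident firms 155.9, dividends paid to foreign shareholders of resident firms 106.9, compensation earned by residents employed abroad 110.9; secondary income: contributions paid to international organisations 61.4.)

11.1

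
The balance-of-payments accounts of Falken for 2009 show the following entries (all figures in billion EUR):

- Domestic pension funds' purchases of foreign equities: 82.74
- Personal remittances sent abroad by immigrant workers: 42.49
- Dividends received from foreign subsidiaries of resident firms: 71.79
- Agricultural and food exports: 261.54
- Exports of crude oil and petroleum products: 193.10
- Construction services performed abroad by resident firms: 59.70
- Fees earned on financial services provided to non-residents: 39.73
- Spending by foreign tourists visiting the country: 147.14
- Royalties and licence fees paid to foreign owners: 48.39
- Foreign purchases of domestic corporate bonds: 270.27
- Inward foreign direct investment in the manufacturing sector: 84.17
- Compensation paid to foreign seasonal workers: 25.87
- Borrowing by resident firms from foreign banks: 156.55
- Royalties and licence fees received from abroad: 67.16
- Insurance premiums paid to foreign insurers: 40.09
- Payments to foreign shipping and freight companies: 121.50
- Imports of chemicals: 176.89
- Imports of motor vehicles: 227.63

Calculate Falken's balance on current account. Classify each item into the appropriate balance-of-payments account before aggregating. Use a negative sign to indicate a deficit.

Goods: 261.54 - 176.89 + 193.10 - 227.63 = 50.12
Services: 147.14 + 67.16 + 39.73 - 48.39 - 121.50 + 59.70 - 40.09 = 103.75
Primary income: 71.79 - 25.87 = 45.92
Secondary income: -42.49
Current account = 50.12 + 103.75 + 45.92 + (-42.49) = 157.30
(Excluded from the current account — financial account: domestic pension funds' purchases of foreign equities 82.74, foreign purchases of domestic corporate bonds 270.27, inward foreign direct investment in the manufacturing sector 84.17, borrowing by resident firms from foreign banks 156.55.)

157.30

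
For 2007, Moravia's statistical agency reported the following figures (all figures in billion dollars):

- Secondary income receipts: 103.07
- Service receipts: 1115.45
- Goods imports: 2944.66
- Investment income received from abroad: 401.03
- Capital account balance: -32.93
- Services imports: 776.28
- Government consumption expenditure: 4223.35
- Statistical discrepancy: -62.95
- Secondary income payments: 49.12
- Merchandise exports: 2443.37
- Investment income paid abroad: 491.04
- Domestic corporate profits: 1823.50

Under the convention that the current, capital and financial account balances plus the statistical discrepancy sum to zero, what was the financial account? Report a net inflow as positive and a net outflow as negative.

294.06

Goods balance = 2443.37 - 2944.66 = -501.29
Services balance = 1115.45 - 776.28 = 339.17
Trade balance (goods + services) = -501.29 + 339.17 = -162.12
Net primary income = 401.03 - 491.04 = -90.01
Net secondary income = 103.07 - 49.12 = 53.95
Current account = -162.12 + (-90.01) + 53.95 = -198.18
Financial account = -(-198.18 + (-32.93) + (-62.95)) = 294.06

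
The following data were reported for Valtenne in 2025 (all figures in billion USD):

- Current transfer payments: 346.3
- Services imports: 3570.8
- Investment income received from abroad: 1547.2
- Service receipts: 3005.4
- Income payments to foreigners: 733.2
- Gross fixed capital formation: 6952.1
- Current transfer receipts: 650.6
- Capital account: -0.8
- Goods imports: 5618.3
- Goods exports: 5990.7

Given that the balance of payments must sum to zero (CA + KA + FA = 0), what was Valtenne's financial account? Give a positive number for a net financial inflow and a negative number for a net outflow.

-924.5

Goods balance = 5990.7 - 5618.3 = 372.4
Services balance = 3005.4 - 3570.8 = -565.4
Trade balance (goods + services) = 372.4 + (-565.4) = -193.0
Net primary income = 1547.2 - 733.2 = 814.0
Net secondary income = 650.6 - 346.3 = 304.3
Current account = -193.0 + 814.0 + 304.3 = 925.3
Financial account = -(925.3 + (-0.8)) = -924.5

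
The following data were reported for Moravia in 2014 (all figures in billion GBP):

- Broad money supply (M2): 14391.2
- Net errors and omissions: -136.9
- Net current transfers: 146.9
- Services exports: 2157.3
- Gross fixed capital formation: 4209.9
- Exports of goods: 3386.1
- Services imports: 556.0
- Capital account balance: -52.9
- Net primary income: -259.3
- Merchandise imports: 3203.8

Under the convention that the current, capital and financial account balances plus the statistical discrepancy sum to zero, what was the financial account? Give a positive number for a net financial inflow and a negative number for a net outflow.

-1481.4

Goods balance = 3386.1 - 3203.8 = 182.3
Services balance = 2157.3 - 556.0 = 1601.3
Trade balance (goods + services) = 182.3 + 1601.3 = 1783.6
Net primary income = -259.3
Net secondary income = 146.9
Current account = 1783.6 + (-259.3) + 146.9 = 1671.2
Financial account = -(1671.2 + (-52.9) + (-136.9)) = -1481.4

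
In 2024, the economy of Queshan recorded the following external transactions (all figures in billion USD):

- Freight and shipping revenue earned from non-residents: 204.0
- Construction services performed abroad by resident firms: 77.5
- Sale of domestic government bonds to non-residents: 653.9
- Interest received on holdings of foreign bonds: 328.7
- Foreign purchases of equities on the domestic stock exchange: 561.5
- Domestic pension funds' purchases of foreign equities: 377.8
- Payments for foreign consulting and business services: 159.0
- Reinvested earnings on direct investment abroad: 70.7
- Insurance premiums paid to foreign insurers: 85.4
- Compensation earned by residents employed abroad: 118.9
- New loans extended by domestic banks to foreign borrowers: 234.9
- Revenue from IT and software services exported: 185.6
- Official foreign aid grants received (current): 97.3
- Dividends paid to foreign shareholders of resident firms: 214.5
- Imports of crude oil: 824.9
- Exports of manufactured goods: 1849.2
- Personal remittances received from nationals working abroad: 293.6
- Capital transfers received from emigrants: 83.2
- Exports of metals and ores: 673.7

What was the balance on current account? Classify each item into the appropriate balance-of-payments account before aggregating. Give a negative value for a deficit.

2615.4

Goods: 673.7 + 1849.2 - 824.9 = 1698.0
Services: -159.0 + 77.5 - 85.4 + 204.0 + 185.6 = 222.7
Primary income: 118.9 + 70.7 - 214.5 + 328.7 = 303.8
Secondary income: 97.3 + 293.6 = 390.9
Current account = 1698.0 + 222.7 + 303.8 + 390.9 = 2615.4
(Excluded from the current account — financial account: sale of domestic government bonds to non-residents 653.9, foreign purchases of equities on the domestic stock exchange 561.5, domestic pension funds' purchases of foreign equities 377.8, new loans extended by domestic banks to foreign borrowers 234.9; capital account: capital transfers received from emigrants 83.2.)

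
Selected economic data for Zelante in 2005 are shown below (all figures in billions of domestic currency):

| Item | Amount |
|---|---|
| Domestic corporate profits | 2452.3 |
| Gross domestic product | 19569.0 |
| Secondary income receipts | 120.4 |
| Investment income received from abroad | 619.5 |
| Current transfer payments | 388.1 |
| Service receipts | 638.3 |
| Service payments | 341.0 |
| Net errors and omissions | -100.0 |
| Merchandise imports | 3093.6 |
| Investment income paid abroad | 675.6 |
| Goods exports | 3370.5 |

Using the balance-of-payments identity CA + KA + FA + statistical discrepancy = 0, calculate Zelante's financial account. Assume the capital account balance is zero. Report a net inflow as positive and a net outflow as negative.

-150.4

Goods balance = 3370.5 - 3093.6 = 276.9
Services balance = 638.3 - 341.0 = 297.3
Trade balance (goods + services) = 276.9 + 297.3 = 574.2
Net primary income = 619.5 - 675.6 = -56.1
Net secondary income = 120.4 - 388.1 = -267.7
Current account = 574.2 + (-56.1) + (-267.7) = 250.4
Financial account = -(250.4 + (-100.0)) = -150.4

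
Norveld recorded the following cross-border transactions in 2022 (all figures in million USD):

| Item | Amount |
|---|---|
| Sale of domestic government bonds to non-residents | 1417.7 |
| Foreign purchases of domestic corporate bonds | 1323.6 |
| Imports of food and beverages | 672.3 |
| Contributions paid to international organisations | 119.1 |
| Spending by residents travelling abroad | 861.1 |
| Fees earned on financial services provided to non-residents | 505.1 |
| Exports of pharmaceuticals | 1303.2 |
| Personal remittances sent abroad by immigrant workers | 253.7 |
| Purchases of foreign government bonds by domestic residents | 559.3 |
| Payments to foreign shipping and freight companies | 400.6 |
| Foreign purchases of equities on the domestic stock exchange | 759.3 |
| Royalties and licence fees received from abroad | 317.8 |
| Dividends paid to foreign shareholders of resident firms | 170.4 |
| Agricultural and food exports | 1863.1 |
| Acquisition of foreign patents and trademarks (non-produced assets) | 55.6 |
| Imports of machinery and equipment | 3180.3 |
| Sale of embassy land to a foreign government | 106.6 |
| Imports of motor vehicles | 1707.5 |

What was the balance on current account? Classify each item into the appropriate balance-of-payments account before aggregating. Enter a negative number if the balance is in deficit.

Goods: -1707.5 + 1863.1 - 3180.3 - 672.3 + 1303.2 = -2393.8
Services: 505.1 - 400.6 - 861.1 + 317.8 = -438.8
Primary income: -170.4
Secondary income: -119.1 - 253.7 = -372.8
Current account = (-2393.8) + (-438.8) + (-170.4) + (-372.8) = -3375.8
(Excluded from the current account — financial account: sale of domestic government bonds to non-residents 1417.7, foreign purchases of domestic corporate bonds 1323.6, purchases of foreign government bonds by domestic residents 559.3, foreign purchases of equities on the domestic stock exchange 759.3; capital account: acquisition of foreign patents and trademarks (non-produced assets) 55.6, sale of embassy land to a foreign government 106.6.)

-3375.8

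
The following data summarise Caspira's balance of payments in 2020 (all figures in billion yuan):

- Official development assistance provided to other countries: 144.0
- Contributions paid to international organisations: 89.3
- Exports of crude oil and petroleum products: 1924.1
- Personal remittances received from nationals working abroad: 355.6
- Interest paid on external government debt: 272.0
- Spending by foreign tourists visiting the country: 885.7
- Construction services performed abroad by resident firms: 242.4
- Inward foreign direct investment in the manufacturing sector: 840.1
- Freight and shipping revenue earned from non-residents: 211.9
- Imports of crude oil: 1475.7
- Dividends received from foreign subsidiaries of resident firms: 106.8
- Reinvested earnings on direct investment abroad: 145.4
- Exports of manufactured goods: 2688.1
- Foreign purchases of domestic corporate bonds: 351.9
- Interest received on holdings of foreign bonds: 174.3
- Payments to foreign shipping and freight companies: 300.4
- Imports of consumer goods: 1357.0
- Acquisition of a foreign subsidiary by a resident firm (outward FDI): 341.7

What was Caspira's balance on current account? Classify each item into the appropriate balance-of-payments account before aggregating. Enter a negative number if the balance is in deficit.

3095.9

Goods: 1924.1 - 1475.7 + 2688.1 - 1357.0 = 1779.5
Services: -300.4 + 242.4 + 885.7 + 211.9 = 1039.6
Primary income: 145.4 + 106.8 + 174.3 - 272.0 = 154.5
Secondary income: -144.0 - 89.3 + 355.6 = 122.3
Current account = 1779.5 + 1039.6 + 154.5 + 122.3 = 3095.9
(Excluded from the current account — financial account: inward foreign direct investment in the manufacturing sector 840.1, foreign purchases of domestic corporate bonds 351.9, acquisition of a foreign subsidiary by a resident firm (outward FDI) 341.7.)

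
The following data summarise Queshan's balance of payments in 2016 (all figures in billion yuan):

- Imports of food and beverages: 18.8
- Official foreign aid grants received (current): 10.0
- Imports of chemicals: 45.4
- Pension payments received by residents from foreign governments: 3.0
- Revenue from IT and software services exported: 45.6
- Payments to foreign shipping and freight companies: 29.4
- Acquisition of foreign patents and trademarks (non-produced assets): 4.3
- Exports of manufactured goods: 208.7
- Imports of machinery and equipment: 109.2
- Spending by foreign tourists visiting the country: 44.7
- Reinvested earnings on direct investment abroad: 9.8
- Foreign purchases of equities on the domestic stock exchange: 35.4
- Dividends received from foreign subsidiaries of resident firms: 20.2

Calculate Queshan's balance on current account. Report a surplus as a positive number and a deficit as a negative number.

Goods: -18.8 - 45.4 + 208.7 - 109.2 = 35.3
Services: 45.6 + 44.7 - 29.4 = 60.9
Primary income: 20.2 + 9.8 = 30.0
Secondary income: 3.0 + 10.0 = 13.0
Current account = 35.3 + 60.9 + 30.0 + 13.0 = 139.2
(Excluded from the current account — capital account: acquisition of foreign patents and trademarks (non-produced assets) 4.3; financial account: foreign purchases of equities on the domestic stock exchange 35.4.)

139.2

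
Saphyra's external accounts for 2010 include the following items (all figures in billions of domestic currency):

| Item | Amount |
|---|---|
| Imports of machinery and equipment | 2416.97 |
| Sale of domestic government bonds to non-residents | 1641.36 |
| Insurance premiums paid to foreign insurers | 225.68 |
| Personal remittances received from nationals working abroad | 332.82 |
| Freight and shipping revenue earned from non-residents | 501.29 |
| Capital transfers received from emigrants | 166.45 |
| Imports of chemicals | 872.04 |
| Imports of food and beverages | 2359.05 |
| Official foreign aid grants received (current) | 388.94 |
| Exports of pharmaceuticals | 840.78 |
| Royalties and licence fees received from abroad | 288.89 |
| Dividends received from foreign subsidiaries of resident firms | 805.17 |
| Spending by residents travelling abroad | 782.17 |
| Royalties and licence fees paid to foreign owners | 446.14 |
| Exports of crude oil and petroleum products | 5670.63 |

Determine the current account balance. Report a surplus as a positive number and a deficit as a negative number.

1726.47

Goods: -2359.05 - 872.04 + 5670.63 - 2416.97 + 840.78 = 863.35
Services: 288.89 - 446.14 - 225.68 + 501.29 - 782.17 = -663.81
Primary income: 805.17
Secondary income: 332.82 + 388.94 = 721.76
Current account = 863.35 + (-663.81) + 805.17 + 721.76 = 1726.47
(Excluded from the current account — financial account: sale of domestic government bonds to non-residents 1641.36; capital account: capital transfers received from emigrants 166.45.)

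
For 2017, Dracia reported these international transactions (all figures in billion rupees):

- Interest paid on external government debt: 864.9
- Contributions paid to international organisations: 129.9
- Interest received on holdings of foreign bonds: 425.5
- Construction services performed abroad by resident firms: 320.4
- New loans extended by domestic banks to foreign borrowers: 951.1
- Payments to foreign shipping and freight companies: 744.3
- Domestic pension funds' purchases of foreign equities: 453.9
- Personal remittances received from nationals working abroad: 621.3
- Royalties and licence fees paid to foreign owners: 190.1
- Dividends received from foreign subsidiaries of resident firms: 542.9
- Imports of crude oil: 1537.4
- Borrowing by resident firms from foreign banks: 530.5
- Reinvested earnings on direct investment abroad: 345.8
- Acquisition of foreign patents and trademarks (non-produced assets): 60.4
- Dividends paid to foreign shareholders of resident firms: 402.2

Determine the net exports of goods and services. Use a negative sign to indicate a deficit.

Goods: -1537.4
Services: -190.1 - 744.3 + 320.4 = -614.0
Trade balance = -1537.4 + (-614.0) = -2151.4
(Excluded from the trade balance — primary income: interest paid on external government debt 864.9, interest received on holdings of foreign bonds 425.5, dividends received from foreign subsidiaries of resident firms 542.9, reinvested earnings on direct investment abroad 345.8, dividends paid to foreign shareholders of resident firms 402.2; secondary income: contributions paid to international organisations 129.9, personal remittances received from nationals working abroad 621.3; financial account: new loans extended by domestic banks to foreign borrowers 951.1, domestic pension funds' purchases of foreign equities 453.9, borrowing by resident firms from foreign banks 530.5; capital account: acquisition of foreign patents and trademarks (non-produced assets) 60.4.)

-2151.4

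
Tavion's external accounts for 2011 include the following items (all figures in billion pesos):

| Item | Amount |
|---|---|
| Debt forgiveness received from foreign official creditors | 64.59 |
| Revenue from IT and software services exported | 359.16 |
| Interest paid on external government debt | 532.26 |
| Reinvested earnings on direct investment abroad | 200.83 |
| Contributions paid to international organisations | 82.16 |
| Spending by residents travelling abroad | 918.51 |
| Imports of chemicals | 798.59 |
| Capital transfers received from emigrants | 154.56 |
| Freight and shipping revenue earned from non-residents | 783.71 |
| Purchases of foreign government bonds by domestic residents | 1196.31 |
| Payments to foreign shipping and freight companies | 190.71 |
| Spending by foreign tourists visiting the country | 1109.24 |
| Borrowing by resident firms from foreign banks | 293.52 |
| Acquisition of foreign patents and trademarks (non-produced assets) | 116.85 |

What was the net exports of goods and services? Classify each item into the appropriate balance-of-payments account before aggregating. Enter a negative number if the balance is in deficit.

344.30

Goods: -798.59
Services: 783.71 - 918.51 + 359.16 + 1109.24 - 190.71 = 1142.89
Trade balance = -798.59 + 1142.89 = 344.30
(Excluded from the trade balance — capital account: debt forgiveness received from foreign official creditors 64.59, capital transfers received from emigrants 154.56, acquisition of foreign patents and trademarks (non-produced assets) 116.85; primary income: interest paid on external government debt 532.26, reinvested earnings on direct investment abroad 200.83; secondary income: contributions paid to international organisations 82.16; financial account: purchases of foreign government bonds by domestic residents 1196.31, borrowing by resident firms from foreign banks 293.52.)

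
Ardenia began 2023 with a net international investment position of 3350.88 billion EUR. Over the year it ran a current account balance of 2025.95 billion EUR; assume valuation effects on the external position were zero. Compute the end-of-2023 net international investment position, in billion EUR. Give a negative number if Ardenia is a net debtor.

With no valuation effects, change in NIIP = current account = 2025.95
End-of-year NIIP = 3350.88 + 2025.95 = 5376.83

5376.83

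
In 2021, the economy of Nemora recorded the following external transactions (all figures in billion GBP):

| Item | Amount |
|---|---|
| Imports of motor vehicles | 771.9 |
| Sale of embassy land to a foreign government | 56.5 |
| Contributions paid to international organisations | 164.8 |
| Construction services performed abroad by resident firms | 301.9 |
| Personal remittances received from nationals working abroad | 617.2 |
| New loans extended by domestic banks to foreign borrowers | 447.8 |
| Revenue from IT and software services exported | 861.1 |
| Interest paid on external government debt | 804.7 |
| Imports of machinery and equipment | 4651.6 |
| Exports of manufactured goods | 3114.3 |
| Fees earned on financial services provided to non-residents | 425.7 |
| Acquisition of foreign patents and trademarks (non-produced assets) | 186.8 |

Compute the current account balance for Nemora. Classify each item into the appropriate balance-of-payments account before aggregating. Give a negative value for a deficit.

Goods: -4651.6 - 771.9 + 3114.3 = -2309.2
Services: 301.9 + 861.1 + 425.7 = 1588.7
Primary income: -804.7
Secondary income: -164.8 + 617.2 = 452.4
Current account = (-2309.2) + 1588.7 + (-804.7) + 452.4 = -1072.8
(Excluded from the current account — capital account: sale of embassy land to a foreign government 56.5, acquisition of foreign patents and trademarks (non-produced assets) 186.8; financial account: new loans extended by domestic banks to foreign borrowers 447.8.)

-1072.8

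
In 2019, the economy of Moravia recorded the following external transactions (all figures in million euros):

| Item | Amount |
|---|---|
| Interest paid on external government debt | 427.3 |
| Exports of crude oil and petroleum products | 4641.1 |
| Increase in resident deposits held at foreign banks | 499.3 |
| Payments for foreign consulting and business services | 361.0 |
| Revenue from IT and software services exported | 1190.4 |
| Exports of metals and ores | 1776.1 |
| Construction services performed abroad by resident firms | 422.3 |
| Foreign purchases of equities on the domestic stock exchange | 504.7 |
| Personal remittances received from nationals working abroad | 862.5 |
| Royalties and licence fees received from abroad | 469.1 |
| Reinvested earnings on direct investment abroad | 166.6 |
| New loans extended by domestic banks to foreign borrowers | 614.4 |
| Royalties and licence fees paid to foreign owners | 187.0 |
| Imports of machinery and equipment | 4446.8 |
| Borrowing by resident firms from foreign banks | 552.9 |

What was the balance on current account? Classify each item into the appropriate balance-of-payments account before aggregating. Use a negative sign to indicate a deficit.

4106.0

Goods: -4446.8 + 4641.1 + 1776.1 = 1970.4
Services: 422.3 - 361.0 - 187.0 + 469.1 + 1190.4 = 1533.8
Primary income: 166.6 - 427.3 = -260.7
Secondary income: 862.5
Current account = 1970.4 + 1533.8 + (-260.7) + 862.5 = 4106.0
(Excluded from the current account — financial account: increase in resident deposits held at foreign banks 499.3, foreign purchases of equities on the domestic stock exchange 504.7, new loans extended by domestic banks to foreign borrowers 614.4, borrowing by resident firms from foreign banks 552.9.)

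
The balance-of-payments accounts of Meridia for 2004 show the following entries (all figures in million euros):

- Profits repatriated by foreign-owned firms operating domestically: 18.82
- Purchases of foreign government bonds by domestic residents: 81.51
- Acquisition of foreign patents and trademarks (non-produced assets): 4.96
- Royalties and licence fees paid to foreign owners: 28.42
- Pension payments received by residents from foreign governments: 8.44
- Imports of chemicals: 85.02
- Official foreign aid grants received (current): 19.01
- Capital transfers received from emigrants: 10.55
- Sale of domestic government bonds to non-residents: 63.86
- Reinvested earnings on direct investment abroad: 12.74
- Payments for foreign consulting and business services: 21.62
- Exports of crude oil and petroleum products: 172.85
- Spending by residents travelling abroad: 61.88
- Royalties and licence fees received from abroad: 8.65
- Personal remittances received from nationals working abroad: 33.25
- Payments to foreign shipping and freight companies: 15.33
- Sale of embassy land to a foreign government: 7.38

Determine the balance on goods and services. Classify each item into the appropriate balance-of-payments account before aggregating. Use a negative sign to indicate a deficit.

-30.77

Goods: 172.85 - 85.02 = 87.83
Services: -15.33 - 61.88 - 28.42 - 21.62 + 8.65 = -118.60
Trade balance = 87.83 + (-118.60) = -30.77
(Excluded from the trade balance — primary income: profits repatriated by foreign-owned firms operating domestically 18.82, reinvested earnings on direct investment abroad 12.74; financial account: purchases of foreign government bonds by domestic residents 81.51, sale of domestic government bonds to non-residents 63.86; capital account: acquisition of foreign patents and trademarks (non-produced assets) 4.96, capital transfers received from emigrants 10.55, sale of embassy land to a foreign government 7.38; secondary income: pension payments received by residents from foreign governments 8.44, official foreign aid grants received (current) 19.01, personal remittances received from nationals working abroad 33.25.)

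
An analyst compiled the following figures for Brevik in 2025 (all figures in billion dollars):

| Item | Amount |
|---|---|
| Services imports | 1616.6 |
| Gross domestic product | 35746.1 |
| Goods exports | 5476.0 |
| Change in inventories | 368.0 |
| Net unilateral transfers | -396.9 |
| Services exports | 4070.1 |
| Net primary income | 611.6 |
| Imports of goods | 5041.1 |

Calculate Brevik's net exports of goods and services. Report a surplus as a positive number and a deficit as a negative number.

2888.4

Goods balance = 5476.0 - 5041.1 = 434.9
Services balance = 4070.1 - 1616.6 = 2453.5
Trade balance (goods + services) = 434.9 + 2453.5 = 2888.4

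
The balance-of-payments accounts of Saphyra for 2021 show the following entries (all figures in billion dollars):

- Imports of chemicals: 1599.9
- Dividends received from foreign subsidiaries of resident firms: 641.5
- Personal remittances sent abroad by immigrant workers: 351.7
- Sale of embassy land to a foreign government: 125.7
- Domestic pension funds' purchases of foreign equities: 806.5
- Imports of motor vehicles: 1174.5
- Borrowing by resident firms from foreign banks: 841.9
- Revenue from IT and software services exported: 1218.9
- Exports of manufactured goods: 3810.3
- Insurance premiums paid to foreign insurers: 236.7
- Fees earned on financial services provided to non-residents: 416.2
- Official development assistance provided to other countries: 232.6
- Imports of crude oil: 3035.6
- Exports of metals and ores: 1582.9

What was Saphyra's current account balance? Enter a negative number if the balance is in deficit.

1038.8

Goods: 3810.3 + 1582.9 - 3035.6 - 1174.5 - 1599.9 = -416.8
Services: 416.2 - 236.7 + 1218.9 = 1398.4
Primary income: 641.5
Secondary income: -351.7 - 232.6 = -584.3
Current account = (-416.8) + 1398.4 + 641.5 + (-584.3) = 1038.8
(Excluded from the current account — capital account: sale of embassy land to a foreign government 125.7; financial account: domestic pension funds' purchases of foreign equities 806.5, borrowing by resident firms from foreign banks 841.9.)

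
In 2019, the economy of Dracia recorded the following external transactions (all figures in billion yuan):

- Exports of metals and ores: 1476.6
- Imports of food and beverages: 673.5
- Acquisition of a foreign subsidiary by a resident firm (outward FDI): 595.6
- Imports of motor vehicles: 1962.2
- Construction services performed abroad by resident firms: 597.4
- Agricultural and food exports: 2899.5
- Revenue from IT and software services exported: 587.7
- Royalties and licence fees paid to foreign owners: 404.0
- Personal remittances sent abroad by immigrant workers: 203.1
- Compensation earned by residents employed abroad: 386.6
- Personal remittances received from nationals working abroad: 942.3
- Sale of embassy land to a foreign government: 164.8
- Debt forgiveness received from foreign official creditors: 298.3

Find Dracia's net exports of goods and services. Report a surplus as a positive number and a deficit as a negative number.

Goods: 1476.6 + 2899.5 - 673.5 - 1962.2 = 1740.4
Services: -404.0 + 597.4 + 587.7 = 781.1
Trade balance = 1740.4 + 781.1 = 2521.5
(Excluded from the trade balance — financial account: acquisition of a foreign subsidiary by a resident firm (outward FDI) 595.6; secondary income: personal remittances sent abroad by immigrant workers 203.1, personal remittances received from nationals working abroad 942.3; primary income: compensation earned by residents employed abroad 386.6; capital account: sale of embassy land to a foreign government 164.8, debt forgiveness received from foreign official creditors 298.3.)

2521.5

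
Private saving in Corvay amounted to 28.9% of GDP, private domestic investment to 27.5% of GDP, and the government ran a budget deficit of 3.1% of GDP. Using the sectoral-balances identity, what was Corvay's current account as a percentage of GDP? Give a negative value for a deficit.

By the sectoral-balances identity, CA = (S_private - I) + (T - G).
Private balance = 28.9 - 27.5 = 1.4
Government balance (T - G) = -3.1
CA = 1.4 + (-3.1) = -1.7

-1.7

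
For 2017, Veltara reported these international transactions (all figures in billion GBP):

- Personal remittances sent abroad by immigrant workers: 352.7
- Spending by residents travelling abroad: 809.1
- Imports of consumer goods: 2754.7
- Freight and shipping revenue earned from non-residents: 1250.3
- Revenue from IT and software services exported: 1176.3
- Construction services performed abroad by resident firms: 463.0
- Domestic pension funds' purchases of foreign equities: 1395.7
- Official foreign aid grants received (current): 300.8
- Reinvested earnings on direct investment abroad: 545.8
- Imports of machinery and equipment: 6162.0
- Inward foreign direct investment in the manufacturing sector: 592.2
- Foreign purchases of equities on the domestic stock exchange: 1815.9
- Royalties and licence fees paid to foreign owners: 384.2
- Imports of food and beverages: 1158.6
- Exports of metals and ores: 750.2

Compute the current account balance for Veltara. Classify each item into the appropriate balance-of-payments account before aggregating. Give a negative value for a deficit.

-7134.9

Goods: 750.2 - 2754.7 - 1158.6 - 6162.0 = -9325.1
Services: 463.0 - 809.1 - 384.2 + 1176.3 + 1250.3 = 1696.3
Primary income: 545.8
Secondary income: 300.8 - 352.7 = -51.9
Current account = (-9325.1) + 1696.3 + 545.8 + (-51.9) = -7134.9
(Excluded from the current account — financial account: domestic pension funds' purchases of foreign equities 1395.7, inward foreign direct investment in the manufacturing sector 592.2, foreign purchases of equities on the domestic stock exchange 1815.9.)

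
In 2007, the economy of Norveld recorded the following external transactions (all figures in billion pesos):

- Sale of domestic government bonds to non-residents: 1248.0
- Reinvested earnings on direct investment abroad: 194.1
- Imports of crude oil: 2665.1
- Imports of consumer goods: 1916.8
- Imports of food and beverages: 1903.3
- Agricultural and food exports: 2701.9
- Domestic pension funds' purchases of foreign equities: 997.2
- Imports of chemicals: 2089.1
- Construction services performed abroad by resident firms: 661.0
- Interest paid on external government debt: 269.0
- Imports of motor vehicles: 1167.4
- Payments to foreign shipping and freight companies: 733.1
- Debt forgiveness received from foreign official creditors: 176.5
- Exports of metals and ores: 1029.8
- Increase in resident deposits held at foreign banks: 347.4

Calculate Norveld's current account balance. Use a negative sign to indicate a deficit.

-6157.0

Goods: -1916.8 + 2701.9 - 1167.4 - 2665.1 - 2089.1 - 1903.3 + 1029.8 = -6010.0
Services: -733.1 + 661.0 = -72.1
Primary income: 194.1 - 269.0 = -74.9
Current account = (-6010.0) + (-72.1) + (-74.9) = -6157.0
(Excluded from the current account — financial account: sale of domestic government bonds to non-residents 1248.0, domestic pension funds' purchases of foreign equities 997.2, increase in resident deposits held at foreign banks 347.4; capital account: debt forgiveness received from foreign official creditors 176.5.)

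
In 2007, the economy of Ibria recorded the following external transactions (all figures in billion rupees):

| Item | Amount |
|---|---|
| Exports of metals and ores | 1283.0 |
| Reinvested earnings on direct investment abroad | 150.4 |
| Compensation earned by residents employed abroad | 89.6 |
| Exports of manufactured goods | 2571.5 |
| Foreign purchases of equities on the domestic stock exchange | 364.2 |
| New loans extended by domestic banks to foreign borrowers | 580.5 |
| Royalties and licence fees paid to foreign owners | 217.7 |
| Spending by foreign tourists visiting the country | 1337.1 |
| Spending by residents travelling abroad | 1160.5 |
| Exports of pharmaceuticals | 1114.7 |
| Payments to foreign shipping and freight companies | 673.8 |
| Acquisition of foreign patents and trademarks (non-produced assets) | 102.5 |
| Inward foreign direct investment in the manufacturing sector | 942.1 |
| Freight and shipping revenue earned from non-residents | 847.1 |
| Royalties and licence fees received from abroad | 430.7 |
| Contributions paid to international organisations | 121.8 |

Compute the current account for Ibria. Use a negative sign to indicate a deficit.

Goods: 2571.5 + 1114.7 + 1283.0 = 4969.2
Services: 847.1 - 217.7 + 1337.1 - 673.8 - 1160.5 + 430.7 = 562.9
Primary income: 150.4 + 89.6 = 240.0
Secondary income: -121.8
Current account = 4969.2 + 562.9 + 240.0 + (-121.8) = 5650.3
(Excluded from the current account — financial account: foreign purchases of equities on the domestic stock exchange 364.2, new loans extended by domestic banks to foreign borrowers 580.5, inward foreign direct investment in the manufacturing sector 942.1; capital account: acquisition of foreign patents and trademarks (non-produced assets) 102.5.)

5650.3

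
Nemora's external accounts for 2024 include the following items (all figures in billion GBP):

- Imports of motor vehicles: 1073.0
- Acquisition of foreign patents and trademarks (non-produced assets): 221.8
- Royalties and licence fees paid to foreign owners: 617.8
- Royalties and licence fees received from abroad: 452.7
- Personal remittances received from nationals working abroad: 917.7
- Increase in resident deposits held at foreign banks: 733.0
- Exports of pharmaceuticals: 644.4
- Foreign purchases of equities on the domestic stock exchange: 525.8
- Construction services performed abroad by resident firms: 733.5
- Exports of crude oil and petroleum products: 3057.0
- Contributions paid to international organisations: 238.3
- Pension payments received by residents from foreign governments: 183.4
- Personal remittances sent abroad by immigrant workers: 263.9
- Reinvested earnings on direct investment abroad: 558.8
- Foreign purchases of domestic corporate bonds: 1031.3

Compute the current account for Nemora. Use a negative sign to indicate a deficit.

4354.5

Goods: 3057.0 - 1073.0 + 644.4 = 2628.4
Services: 452.7 - 617.8 + 733.5 = 568.4
Primary income: 558.8
Secondary income: -263.9 + 183.4 + 917.7 - 238.3 = 598.9
Current account = 2628.4 + 568.4 + 558.8 + 598.9 = 4354.5
(Excluded from the current account — capital account: acquisition of foreign patents and trademarks (non-produced assets) 221.8; financial account: increase in resident deposits held at foreign banks 733.0, foreign purchases of equities on the domestic stock exchange 525.8, foreign purchases of domestic corporate bonds 1031.3.)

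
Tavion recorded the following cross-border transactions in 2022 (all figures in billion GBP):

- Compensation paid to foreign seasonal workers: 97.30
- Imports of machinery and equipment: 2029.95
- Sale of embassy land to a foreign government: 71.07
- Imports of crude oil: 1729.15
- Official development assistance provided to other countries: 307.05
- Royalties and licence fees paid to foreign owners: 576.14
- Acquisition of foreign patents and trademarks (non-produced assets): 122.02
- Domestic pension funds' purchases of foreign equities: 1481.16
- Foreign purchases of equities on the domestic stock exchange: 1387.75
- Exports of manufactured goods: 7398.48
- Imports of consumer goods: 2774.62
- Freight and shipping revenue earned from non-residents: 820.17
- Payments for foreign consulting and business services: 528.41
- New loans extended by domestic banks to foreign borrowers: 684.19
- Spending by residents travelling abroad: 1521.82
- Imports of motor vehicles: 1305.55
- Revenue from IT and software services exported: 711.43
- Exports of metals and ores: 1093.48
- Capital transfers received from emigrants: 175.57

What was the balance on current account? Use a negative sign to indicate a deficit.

-846.43

Goods: -1729.15 - 2029.95 - 2774.62 + 1093.48 + 7398.48 - 1305.55 = 652.69
Services: 711.43 + 820.17 - 1521.82 - 528.41 - 576.14 = -1094.77
Primary income: -97.30
Secondary income: -307.05
Current account = 652.69 + (-1094.77) + (-97.30) + (-307.05) = -846.43
(Excluded from the current account — capital account: sale of embassy land to a foreign government 71.07, acquisition of foreign patents and trademarks (non-produced assets) 122.02, capital transfers received from emigrants 175.57; financial account: domestic pension funds' purchases of foreign equities 1481.16, foreign purchases of equities on the domestic stock exchange 1387.75, new loans extended by domestic banks to foreign borrowers 684.19.)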